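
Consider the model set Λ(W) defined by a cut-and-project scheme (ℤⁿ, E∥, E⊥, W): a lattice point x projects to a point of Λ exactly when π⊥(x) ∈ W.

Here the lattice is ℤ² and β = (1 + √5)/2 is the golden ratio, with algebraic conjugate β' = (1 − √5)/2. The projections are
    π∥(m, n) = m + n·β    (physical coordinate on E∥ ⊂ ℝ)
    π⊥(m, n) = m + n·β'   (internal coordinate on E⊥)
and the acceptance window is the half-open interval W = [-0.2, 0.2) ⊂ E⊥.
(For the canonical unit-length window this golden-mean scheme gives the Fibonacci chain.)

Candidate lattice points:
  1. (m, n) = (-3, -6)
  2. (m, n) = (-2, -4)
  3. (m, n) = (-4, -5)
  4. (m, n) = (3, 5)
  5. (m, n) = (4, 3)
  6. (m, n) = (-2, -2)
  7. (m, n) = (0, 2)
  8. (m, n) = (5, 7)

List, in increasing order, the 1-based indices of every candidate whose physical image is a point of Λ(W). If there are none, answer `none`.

4

β' = (1−√5)/2 ≈ -0.6180.
[1] lift (-3,-6): star map gives 0.7082; window check -0.2 ≤ 0.7082 < 0.2 is false → out
[2] lift (-2,-4): star map gives 0.4721; window check -0.2 ≤ 0.4721 < 0.2 is false → out
[3] lift (-4,-5): star map gives -0.9098; window check -0.2 ≤ -0.9098 < 0.2 is false → out
[4] lift (3,5): star map gives -0.0902; window check -0.2 ≤ -0.0902 < 0.2 is true → IN Λ
[5] lift (4,3): star map gives 2.1459; window check -0.2 ≤ 2.1459 < 0.2 is false → out
[6] lift (-2,-2): star map gives -0.7639; window check -0.2 ≤ -0.7639 < 0.2 is false → out
[7] lift (0,2): star map gives -1.2361; window check -0.2 ≤ -1.2361 < 0.2 is false → out
[8] lift (5,7): star map gives 0.6738; window check -0.2 ≤ 0.6738 < 0.2 is false → out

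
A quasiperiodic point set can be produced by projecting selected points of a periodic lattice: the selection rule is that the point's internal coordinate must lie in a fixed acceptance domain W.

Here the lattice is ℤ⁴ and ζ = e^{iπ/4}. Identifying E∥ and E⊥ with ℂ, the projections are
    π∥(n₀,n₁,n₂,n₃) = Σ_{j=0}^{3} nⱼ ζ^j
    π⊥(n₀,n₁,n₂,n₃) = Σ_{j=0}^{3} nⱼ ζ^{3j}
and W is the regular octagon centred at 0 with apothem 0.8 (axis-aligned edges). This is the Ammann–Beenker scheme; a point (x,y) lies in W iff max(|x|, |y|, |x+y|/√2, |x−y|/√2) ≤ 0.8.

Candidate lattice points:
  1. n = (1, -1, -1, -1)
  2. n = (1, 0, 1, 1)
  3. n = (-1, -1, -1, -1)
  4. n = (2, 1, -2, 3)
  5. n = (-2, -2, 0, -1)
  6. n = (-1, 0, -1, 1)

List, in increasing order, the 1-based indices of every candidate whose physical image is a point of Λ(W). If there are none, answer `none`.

With ζ = e^{iπ/4} the internal vectors are ζ^0,ζ^3,ζ^6,ζ^9.
candidate 1: n = (1, -1, -1, -1) → π⊥ ≈ (+1.000000, -0.414214); max(|x|,|y|,|x±y|/√2) = 1.000000 > 0.8 ⇒ ∉ W
candidate 2: n = (1, 0, 1, 1) → π⊥ ≈ (+1.707107, -0.292893); max(|x|,|y|,|x±y|/√2) = 1.707107 > 0.8 ⇒ ∉ W
candidate 3: n = (-1, -1, -1, -1) → π⊥ ≈ (-1.000000, -0.414214); max(|x|,|y|,|x±y|/√2) = 1.000000 > 0.8 ⇒ ∉ W
candidate 4: n = (2, 1, -2, 3) → π⊥ ≈ (+3.414214, +4.828427); max(|x|,|y|,|x±y|/√2) = 5.828427 > 0.8 ⇒ ∉ W
candidate 5: n = (-2, -2, 0, -1) → π⊥ ≈ (-1.292893, -2.121320); max(|x|,|y|,|x±y|/√2) = 2.414214 > 0.8 ⇒ ∉ W
candidate 6: n = (-1, 0, -1, 1) → π⊥ ≈ (-0.292893, +1.707107); max(|x|,|y|,|x±y|/√2) = 1.707107 > 0.8 ⇒ ∉ W

none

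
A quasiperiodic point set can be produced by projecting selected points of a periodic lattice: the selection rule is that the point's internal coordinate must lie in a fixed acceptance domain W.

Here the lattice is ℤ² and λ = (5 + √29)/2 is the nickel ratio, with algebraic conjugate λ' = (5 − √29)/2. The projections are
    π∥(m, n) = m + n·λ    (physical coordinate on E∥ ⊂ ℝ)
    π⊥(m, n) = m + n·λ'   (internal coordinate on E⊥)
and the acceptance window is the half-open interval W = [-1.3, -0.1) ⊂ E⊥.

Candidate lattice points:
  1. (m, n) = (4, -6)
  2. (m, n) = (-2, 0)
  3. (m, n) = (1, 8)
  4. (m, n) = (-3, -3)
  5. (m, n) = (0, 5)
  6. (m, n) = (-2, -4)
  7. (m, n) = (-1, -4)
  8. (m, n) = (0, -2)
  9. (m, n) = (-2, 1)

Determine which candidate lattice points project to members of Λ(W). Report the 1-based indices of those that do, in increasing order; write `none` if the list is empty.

3, 5, 6, 7

Numerically λ ≈ 5.1926 and λ' = −1/λ ≈ -0.1926.
[1] lift (4,-6): star map gives 5.1555; window check -1.3 ≤ 5.1555 < -0.1 is false → out
[2] lift (-2,0): star map gives -2.0000; window check -1.3 ≤ -2.0000 < -0.1 is false → out
[3] lift (1,8): star map gives -0.5407; window check -1.3 ≤ -0.5407 < -0.1 is true → IN Λ
[4] lift (-3,-3): star map gives -2.4223; window check -1.3 ≤ -2.4223 < -0.1 is false → out
[5] lift (0,5): star map gives -0.9629; window check -1.3 ≤ -0.9629 < -0.1 is true → IN Λ
[6] lift (-2,-4): star map gives -1.2297; window check -1.3 ≤ -1.2297 < -0.1 is true → IN Λ
[7] lift (-1,-4): star map gives -0.2297; window check -1.3 ≤ -0.2297 < -0.1 is true → IN Λ
[8] lift (0,-2): star map gives 0.3852; window check -1.3 ≤ 0.3852 < -0.1 is false → out
[9] lift (-2,1): star map gives -2.1926; window check -1.3 ≤ -2.1926 < -0.1 is false → out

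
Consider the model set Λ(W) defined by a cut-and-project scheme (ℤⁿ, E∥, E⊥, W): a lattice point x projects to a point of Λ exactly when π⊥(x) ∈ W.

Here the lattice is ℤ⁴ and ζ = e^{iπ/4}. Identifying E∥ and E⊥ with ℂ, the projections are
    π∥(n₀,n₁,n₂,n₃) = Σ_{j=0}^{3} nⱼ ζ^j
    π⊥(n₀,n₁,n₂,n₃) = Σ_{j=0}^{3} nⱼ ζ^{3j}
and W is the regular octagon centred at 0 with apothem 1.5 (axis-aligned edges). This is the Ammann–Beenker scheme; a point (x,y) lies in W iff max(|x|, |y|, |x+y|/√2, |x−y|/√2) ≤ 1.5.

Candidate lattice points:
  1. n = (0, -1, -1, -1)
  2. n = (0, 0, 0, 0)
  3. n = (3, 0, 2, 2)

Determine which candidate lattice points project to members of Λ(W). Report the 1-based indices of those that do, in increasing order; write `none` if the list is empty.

1, 2

π⊥(n) = n₀ + n₁ζ³ + n₂ζ⁶ + n₃ζ⁹ where ζ = e^{iπ/4}.
#1 (0, -1, -1, -1): internal (0.000000, -0.414214); octagon support 0.414214 vs apothem 1.5 → ∈ W
#2 (0, 0, 0, 0): internal (0.000000, 0.000000); octagon support 0.000000 vs apothem 1.5 → ∈ W
#3 (3, 0, 2, 2): internal (4.414214, -0.585786); octagon support 4.414214 vs apothem 1.5 → ∉ W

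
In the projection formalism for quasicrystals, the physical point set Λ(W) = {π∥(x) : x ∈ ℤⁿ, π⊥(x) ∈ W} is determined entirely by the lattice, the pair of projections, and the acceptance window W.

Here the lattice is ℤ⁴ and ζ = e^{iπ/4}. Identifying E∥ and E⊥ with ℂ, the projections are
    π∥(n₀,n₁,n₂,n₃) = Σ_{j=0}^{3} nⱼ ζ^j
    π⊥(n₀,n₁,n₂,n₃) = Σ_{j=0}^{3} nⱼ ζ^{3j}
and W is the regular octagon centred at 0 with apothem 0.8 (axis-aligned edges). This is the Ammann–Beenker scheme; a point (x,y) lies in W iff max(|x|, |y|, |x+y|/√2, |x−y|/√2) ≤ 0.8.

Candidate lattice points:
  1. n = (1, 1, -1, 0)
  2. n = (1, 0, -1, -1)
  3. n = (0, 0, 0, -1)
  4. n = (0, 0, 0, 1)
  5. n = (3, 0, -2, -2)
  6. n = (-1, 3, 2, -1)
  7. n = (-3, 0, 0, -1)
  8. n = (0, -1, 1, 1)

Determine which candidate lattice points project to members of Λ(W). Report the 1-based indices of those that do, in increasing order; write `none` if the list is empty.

With ζ = e^{iπ/4} the internal vectors are ζ^0,ζ^3,ζ^6,ζ^9.
candidate 1: n = (1, 1, -1, 0) → π⊥ ≈ (+0.29289, +1.70711); max(|x|,|y|,|x±y|/√2) = 1.70711 > 0.8 ⇒ ∉ W
candidate 2: n = (1, 0, -1, -1) → π⊥ ≈ (+0.29289, +0.29289); max(|x|,|y|,|x±y|/√2) = 0.41421 ≤ 0.8 ⇒ ∈ W
candidate 3: n = (0, 0, 0, -1) → π⊥ ≈ (-0.70711, -0.70711); max(|x|,|y|,|x±y|/√2) = 1.00000 > 0.8 ⇒ ∉ W
candidate 4: n = (0, 0, 0, 1) → π⊥ ≈ (+0.70711, +0.70711); max(|x|,|y|,|x±y|/√2) = 1.00000 > 0.8 ⇒ ∉ W
candidate 5: n = (3, 0, -2, -2) → π⊥ ≈ (+1.58579, +0.58579); max(|x|,|y|,|x±y|/√2) = 1.58579 > 0.8 ⇒ ∉ W
candidate 6: n = (-1, 3, 2, -1) → π⊥ ≈ (-3.82843, -0.58579); max(|x|,|y|,|x±y|/√2) = 3.82843 > 0.8 ⇒ ∉ W
candidate 7: n = (-3, 0, 0, -1) → π⊥ ≈ (-3.70711, -0.70711); max(|x|,|y|,|x±y|/√2) = 3.70711 > 0.8 ⇒ ∉ W
candidate 8: n = (0, -1, 1, 1) → π⊥ ≈ (+1.41421, -1.00000); max(|x|,|y|,|x±y|/√2) = 1.70711 > 0.8 ⇒ ∉ W

2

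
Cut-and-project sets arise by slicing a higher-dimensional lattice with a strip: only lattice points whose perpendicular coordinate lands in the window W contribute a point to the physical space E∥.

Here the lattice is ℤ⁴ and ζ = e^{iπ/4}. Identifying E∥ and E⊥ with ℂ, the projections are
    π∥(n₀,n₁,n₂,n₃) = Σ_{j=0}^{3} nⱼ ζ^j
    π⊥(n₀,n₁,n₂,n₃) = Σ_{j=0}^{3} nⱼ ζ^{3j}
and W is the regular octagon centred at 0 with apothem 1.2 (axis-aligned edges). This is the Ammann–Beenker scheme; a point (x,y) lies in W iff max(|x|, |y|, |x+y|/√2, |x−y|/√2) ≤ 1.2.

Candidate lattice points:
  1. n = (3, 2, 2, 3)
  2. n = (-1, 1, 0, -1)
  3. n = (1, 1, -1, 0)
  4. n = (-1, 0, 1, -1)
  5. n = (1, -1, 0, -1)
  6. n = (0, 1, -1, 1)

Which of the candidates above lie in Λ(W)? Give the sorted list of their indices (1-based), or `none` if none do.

none

Internal map: ζ^{3j} for j=0..3 gives (1,0), (−√2/2,√2/2), (0,−1), (√2/2,√2/2).
#1 (3, 2, 2, 3): internal (3.7071, 1.5355); octagon support 3.7071 vs apothem 1.2 → ∉ W
#2 (-1, 1, 0, -1): internal (-2.4142, 0.0000); octagon support 2.4142 vs apothem 1.2 → ∉ W
#3 (1, 1, -1, 0): internal (0.2929, 1.7071); octagon support 1.7071 vs apothem 1.2 → ∉ W
#4 (-1, 0, 1, -1): internal (-1.7071, -1.7071); octagon support 2.4142 vs apothem 1.2 → ∉ W
#5 (1, -1, 0, -1): internal (1.0000, -1.4142); octagon support 1.7071 vs apothem 1.2 → ∉ W
#6 (0, 1, -1, 1): internal (0.0000, 2.4142); octagon support 2.4142 vs apothem 1.2 → ∉ W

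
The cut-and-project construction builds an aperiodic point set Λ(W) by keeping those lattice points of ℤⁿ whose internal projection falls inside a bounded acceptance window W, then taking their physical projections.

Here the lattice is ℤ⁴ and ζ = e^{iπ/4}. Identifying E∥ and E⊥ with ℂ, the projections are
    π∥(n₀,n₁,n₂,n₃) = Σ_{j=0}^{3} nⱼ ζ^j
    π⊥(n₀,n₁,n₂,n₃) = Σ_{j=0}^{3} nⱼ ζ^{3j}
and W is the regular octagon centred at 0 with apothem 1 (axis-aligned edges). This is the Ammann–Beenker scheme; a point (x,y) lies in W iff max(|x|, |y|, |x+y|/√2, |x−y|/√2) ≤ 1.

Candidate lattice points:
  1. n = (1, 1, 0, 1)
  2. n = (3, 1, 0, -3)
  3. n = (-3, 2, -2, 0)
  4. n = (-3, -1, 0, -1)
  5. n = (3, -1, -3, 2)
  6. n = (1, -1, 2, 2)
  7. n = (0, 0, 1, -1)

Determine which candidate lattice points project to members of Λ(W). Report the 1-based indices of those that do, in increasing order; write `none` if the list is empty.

none

With ζ = e^{iπ/4} the internal vectors are ζ^0,ζ^3,ζ^6,ζ^9.
candidate 1: n = (1, 1, 0, 1) → π⊥ ≈ (+1.000000, +1.414214); max(|x|,|y|,|x±y|/√2) = 1.707107 > 1 ⇒ ∉ W
candidate 2: n = (3, 1, 0, -3) → π⊥ ≈ (+0.171573, -1.414214); max(|x|,|y|,|x±y|/√2) = 1.414214 > 1 ⇒ ∉ W
candidate 3: n = (-3, 2, -2, 0) → π⊥ ≈ (-4.414214, +3.414214); max(|x|,|y|,|x±y|/√2) = 5.535534 > 1 ⇒ ∉ W
candidate 4: n = (-3, -1, 0, -1) → π⊥ ≈ (-3.000000, -1.414214); max(|x|,|y|,|x±y|/√2) = 3.121320 > 1 ⇒ ∉ W
candidate 5: n = (3, -1, -3, 2) → π⊥ ≈ (+5.121320, +3.707107); max(|x|,|y|,|x±y|/√2) = 6.242641 > 1 ⇒ ∉ W
candidate 6: n = (1, -1, 2, 2) → π⊥ ≈ (+3.121320, -1.292893); max(|x|,|y|,|x±y|/√2) = 3.121320 > 1 ⇒ ∉ W
candidate 7: n = (0, 0, 1, -1) → π⊥ ≈ (-0.707107, -1.707107); max(|x|,|y|,|x±y|/√2) = 1.707107 > 1 ⇒ ∉ W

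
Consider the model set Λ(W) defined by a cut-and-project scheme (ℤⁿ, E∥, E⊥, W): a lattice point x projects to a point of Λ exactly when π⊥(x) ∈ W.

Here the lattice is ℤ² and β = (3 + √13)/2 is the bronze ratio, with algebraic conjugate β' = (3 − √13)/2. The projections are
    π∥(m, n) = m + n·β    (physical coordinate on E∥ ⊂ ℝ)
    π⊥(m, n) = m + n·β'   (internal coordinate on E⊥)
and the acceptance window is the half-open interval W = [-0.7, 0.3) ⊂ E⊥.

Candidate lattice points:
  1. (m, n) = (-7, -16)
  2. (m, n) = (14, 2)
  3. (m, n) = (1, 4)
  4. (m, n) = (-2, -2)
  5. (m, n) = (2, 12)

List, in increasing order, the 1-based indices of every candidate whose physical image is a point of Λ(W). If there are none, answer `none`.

3

Compute β' = (3−√13)/2 = -0.30278, so π⊥(m,n) = m -0.30278·n.
[1] lift (-7,-16): star map gives -2.15559; window check -0.7 ≤ -2.15559 < 0.3 is false → out
[2] lift (14,2): star map gives 13.39445; window check -0.7 ≤ 13.39445 < 0.3 is false → out
[3] lift (1,4): star map gives -0.21110; window check -0.7 ≤ -0.21110 < 0.3 is true → IN Λ
[4] lift (-2,-2): star map gives -1.39445; window check -0.7 ≤ -1.39445 < 0.3 is false → out
[5] lift (2,12): star map gives -1.63331; window check -0.7 ≤ -1.63331 < 0.3 is false → out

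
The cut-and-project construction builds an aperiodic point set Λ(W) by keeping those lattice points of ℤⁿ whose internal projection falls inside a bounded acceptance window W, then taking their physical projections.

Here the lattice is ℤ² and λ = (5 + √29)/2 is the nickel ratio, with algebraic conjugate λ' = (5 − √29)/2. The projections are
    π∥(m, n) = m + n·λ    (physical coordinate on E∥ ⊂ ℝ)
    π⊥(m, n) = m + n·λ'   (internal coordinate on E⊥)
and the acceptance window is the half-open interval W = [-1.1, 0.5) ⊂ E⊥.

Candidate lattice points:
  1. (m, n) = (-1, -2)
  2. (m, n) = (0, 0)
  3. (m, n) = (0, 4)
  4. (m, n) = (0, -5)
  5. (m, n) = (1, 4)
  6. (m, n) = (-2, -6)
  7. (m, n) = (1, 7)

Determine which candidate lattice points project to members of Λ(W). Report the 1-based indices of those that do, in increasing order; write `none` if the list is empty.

1, 2, 3, 5, 6, 7

λ' = (5−√29)/2 ≈ -0.1926.
[1] lift (-1,-2): star map gives -0.6148; window check -1.1 ≤ -0.6148 < 0.5 is true → IN Λ
[2] lift (0,0): star map gives 0.0000; window check -1.1 ≤ 0.0000 < 0.5 is true → IN Λ
[3] lift (0,4): star map gives -0.7703; window check -1.1 ≤ -0.7703 < 0.5 is true → IN Λ
[4] lift (0,-5): star map gives 0.9629; window check -1.1 ≤ 0.9629 < 0.5 is false → out
[5] lift (1,4): star map gives 0.2297; window check -1.1 ≤ 0.2297 < 0.5 is true → IN Λ
[6] lift (-2,-6): star map gives -0.8445; window check -1.1 ≤ -0.8445 < 0.5 is true → IN Λ
[7] lift (1,7): star map gives -0.3481; window check -1.1 ≤ -0.3481 < 0.5 is true → IN Λ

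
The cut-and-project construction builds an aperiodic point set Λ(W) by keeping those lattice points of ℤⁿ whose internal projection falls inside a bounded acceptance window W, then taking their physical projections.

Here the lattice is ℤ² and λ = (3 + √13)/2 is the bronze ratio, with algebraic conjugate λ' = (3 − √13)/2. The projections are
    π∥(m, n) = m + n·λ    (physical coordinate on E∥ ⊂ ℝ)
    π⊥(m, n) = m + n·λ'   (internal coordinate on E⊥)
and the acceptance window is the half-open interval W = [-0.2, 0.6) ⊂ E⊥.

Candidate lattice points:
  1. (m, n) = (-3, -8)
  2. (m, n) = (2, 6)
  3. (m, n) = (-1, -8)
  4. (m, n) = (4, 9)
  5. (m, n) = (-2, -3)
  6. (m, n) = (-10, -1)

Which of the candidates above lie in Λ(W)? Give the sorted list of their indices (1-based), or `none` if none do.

2

Numerically λ ≈ 3.30278 and λ' = −1/λ ≈ -0.30278.
candidate 1: (m,n)=(-3,-8) → π∥ = -3-8·λ ≈ -29.42221, π⊥ = -3-8·λ' ≈ -0.57779 ∉ [-0.2, 0.6) ⇒ out
candidate 2: (m,n)=(2,6) → π∥ = 2+6·λ ≈ 21.81665, π⊥ = 2+6·λ' ≈ 0.18335 ∈ [-0.2, 0.6) ⇒ IN Λ
candidate 3: (m,n)=(-1,-8) → π∥ = -1-8·λ ≈ -27.42221, π⊥ = -1-8·λ' ≈ 1.42221 ∉ [-0.2, 0.6) ⇒ out
candidate 4: (m,n)=(4,9) → π∥ = 4+9·λ ≈ 33.72498, π⊥ = 4+9·λ' ≈ 1.27502 ∉ [-0.2, 0.6) ⇒ out
candidate 5: (m,n)=(-2,-3) → π∥ = -2-3·λ ≈ -11.90833, π⊥ = -2-3·λ' ≈ -1.09167 ∉ [-0.2, 0.6) ⇒ out
candidate 6: (m,n)=(-10,-1) → π∥ = -10-1·λ ≈ -13.30278, π⊥ = -10-1·λ' ≈ -9.69722 ∉ [-0.2, 0.6) ⇒ out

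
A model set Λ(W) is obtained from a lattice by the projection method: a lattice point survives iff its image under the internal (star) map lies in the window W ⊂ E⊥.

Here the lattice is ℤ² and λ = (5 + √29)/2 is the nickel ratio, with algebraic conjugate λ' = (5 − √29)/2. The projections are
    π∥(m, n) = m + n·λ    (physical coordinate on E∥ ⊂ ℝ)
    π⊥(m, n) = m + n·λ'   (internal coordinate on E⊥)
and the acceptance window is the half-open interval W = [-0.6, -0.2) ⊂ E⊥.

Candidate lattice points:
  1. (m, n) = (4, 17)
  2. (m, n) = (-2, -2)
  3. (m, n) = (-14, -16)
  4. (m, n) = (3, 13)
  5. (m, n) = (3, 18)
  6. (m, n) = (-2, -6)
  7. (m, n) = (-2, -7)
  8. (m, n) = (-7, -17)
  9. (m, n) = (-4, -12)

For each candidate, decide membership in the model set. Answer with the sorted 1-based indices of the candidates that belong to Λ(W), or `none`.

5

Compute λ' = (5−√29)/2 = -0.192582, so π⊥(m,n) = m -0.192582·n.
#1 (4,17): internal coord 4 + (17)·λ' = +0.726099; +0.726099 ∉ [-0.6, -0.2) → out
#2 (-2,-2): internal coord -2 + (-2)·λ' = -1.614835; -1.614835 ∉ [-0.6, -0.2) → out
#3 (-14,-16): internal coord -14 + (-16)·λ' = -10.918682; -10.918682 ∉ [-0.6, -0.2) → out
#4 (3,13): internal coord 3 + (13)·λ' = +0.496429; +0.496429 ∉ [-0.6, -0.2) → out
#5 (3,18): internal coord 3 + (18)·λ' = -0.466483; -0.466483 ∈ [-0.6, -0.2) → IN Λ
#6 (-2,-6): internal coord -2 + (-6)·λ' = -0.844506; -0.844506 ∉ [-0.6, -0.2) → out
#7 (-2,-7): internal coord -2 + (-7)·λ' = -0.651923; -0.651923 ∉ [-0.6, -0.2) → out
#8 (-7,-17): internal coord -7 + (-17)·λ' = -3.726099; -3.726099 ∉ [-0.6, -0.2) → out
#9 (-4,-12): internal coord -4 + (-12)·λ' = -1.689011; -1.689011 ∉ [-0.6, -0.2) → out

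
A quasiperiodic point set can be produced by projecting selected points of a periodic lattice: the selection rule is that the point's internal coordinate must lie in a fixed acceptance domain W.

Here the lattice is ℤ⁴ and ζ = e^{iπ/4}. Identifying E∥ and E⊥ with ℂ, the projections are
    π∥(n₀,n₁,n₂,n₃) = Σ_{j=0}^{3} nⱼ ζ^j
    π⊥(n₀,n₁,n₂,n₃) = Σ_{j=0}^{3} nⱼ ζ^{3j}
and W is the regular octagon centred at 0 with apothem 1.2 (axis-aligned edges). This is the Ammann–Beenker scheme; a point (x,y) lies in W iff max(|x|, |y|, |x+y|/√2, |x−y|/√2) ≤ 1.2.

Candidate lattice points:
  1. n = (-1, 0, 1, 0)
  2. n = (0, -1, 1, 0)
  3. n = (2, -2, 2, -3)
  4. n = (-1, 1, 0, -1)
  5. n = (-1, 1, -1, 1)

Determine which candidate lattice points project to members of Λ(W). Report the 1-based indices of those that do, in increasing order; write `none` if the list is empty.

Internal map: ζ^{3j} for j=0..3 gives (1,0), (−√2/2,√2/2), (0,−1), (√2/2,√2/2).
#1 (-1, 0, 1, 0): internal (-1.00000, -1.00000); octagon support 1.41421 vs apothem 1.2 → ∉ W
#2 (0, -1, 1, 0): internal (0.70711, -1.70711); octagon support 1.70711 vs apothem 1.2 → ∉ W
#3 (2, -2, 2, -3): internal (1.29289, -5.53553); octagon support 5.53553 vs apothem 1.2 → ∉ W
#4 (-1, 1, 0, -1): internal (-2.41421, 0.00000); octagon support 2.41421 vs apothem 1.2 → ∉ W
#5 (-1, 1, -1, 1): internal (-1.00000, 2.41421); octagon support 2.41421 vs apothem 1.2 → ∉ W

none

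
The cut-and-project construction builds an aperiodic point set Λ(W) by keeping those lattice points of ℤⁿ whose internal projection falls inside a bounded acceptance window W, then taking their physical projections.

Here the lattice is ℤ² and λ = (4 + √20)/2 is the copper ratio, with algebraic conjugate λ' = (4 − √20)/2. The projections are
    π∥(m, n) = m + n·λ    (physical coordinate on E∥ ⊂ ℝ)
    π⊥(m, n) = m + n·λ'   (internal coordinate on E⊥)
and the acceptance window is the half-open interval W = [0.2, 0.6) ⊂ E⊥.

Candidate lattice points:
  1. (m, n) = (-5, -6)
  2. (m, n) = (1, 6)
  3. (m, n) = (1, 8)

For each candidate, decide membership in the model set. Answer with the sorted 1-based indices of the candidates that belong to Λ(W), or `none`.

none

Compute λ' = (4−√20)/2 = -0.236068, so π⊥(m,n) = m -0.236068·n.
[1] lift (-5,-6): star map gives -3.583592; window check 0.2 ≤ -3.583592 < 0.6 is false → out
[2] lift (1,6): star map gives -0.416408; window check 0.2 ≤ -0.416408 < 0.6 is false → out
[3] lift (1,8): star map gives -0.888544; window check 0.2 ≤ -0.888544 < 0.6 is false → out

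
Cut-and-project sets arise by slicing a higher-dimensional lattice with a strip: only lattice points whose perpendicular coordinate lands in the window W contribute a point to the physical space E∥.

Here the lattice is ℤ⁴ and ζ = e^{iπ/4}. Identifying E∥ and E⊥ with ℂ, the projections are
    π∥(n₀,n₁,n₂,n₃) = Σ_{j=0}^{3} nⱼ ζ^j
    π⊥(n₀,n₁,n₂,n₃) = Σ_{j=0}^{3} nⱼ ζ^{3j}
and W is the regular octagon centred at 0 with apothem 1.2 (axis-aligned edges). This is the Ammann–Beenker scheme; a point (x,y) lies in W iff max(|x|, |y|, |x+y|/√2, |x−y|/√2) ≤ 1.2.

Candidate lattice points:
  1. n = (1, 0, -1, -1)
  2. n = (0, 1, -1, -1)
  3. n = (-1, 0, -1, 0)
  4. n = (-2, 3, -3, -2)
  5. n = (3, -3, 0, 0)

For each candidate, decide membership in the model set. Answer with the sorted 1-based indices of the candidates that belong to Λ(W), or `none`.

π⊥(n) = n₀ + n₁ζ³ + n₂ζ⁶ + n₃ζ⁹ where ζ = e^{iπ/4}.
#1 (1, 0, -1, -1): internal (0.292893, 0.292893); octagon support 0.414214 vs apothem 1.2 → ∈ W
#2 (0, 1, -1, -1): internal (-1.414214, 1.000000); octagon support 1.707107 vs apothem 1.2 → ∉ W
#3 (-1, 0, -1, 0): internal (-1.000000, 1.000000); octagon support 1.414214 vs apothem 1.2 → ∉ W
#4 (-2, 3, -3, -2): internal (-5.535534, 3.707107); octagon support 6.535534 vs apothem 1.2 → ∉ W
#5 (3, -3, 0, 0): internal (5.121320, -2.121320); octagon support 5.121320 vs apothem 1.2 → ∉ W

1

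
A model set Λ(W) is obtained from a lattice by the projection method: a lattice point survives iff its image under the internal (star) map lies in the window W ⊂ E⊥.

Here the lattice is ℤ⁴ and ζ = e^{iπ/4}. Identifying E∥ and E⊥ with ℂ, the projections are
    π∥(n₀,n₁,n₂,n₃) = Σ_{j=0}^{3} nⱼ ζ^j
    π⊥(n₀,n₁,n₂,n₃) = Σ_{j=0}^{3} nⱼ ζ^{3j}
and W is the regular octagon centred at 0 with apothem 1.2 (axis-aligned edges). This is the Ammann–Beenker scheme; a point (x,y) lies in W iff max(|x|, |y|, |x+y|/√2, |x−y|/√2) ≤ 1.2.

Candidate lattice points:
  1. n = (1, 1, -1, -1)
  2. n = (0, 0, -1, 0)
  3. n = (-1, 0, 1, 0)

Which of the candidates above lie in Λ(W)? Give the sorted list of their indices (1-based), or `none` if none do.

1, 2

Internal map: ζ^{3j} for j=0..3 gives (1,0), (−√2/2,√2/2), (0,−1), (√2/2,√2/2).
#1 (1, 1, -1, -1): internal (-0.414214, 1.000000); octagon support 1.000000 vs apothem 1.2 → ∈ W
#2 (0, 0, -1, 0): internal (0.000000, 1.000000); octagon support 1.000000 vs apothem 1.2 → ∈ W
#3 (-1, 0, 1, 0): internal (-1.000000, -1.000000); octagon support 1.414214 vs apothem 1.2 → ∉ W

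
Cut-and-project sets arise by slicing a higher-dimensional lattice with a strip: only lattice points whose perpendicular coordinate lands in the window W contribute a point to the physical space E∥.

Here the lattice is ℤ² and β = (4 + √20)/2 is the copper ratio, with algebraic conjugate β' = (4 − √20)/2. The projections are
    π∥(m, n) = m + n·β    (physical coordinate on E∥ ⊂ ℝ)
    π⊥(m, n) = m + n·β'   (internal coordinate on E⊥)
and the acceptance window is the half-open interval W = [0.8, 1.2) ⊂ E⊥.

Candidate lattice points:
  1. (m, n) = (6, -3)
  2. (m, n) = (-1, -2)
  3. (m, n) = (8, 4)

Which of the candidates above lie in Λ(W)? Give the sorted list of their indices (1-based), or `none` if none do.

β' = (4−√20)/2 ≈ -0.236068.
candidate 1: (m,n)=(6,-3) → π∥ = 6-3·β ≈ -6.708204, π⊥ = 6-3·β' ≈ 6.708204 ∉ [0.8, 1.2) ⇒ out
candidate 2: (m,n)=(-1,-2) → π∥ = -1-2·β ≈ -9.472136, π⊥ = -1-2·β' ≈ -0.527864 ∉ [0.8, 1.2) ⇒ out
candidate 3: (m,n)=(8,4) → π∥ = 8+4·β ≈ 24.944272, π⊥ = 8+4·β' ≈ 7.055728 ∉ [0.8, 1.2) ⇒ out

none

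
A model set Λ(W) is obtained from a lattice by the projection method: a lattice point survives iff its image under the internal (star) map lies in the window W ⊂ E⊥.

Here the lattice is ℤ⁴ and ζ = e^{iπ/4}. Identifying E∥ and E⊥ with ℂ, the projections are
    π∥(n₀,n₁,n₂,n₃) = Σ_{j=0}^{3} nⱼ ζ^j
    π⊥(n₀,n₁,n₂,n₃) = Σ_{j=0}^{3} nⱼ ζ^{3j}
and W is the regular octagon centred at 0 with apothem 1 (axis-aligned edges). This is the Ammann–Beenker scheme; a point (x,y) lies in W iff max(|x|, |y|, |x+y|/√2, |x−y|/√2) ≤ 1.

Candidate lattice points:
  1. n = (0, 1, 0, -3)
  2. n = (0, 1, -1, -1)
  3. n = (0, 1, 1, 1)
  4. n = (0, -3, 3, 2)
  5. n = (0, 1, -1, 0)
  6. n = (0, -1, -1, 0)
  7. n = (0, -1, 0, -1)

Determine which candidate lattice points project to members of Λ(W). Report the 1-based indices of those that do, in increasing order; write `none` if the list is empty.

With ζ = e^{iπ/4} the internal vectors are ζ^0,ζ^3,ζ^6,ζ^9.
#1 (0, 1, 0, -3): internal (-2.82843, -1.41421); octagon support 3.00000 vs apothem 1 → ∉ W
#2 (0, 1, -1, -1): internal (-1.41421, 1.00000); octagon support 1.70711 vs apothem 1 → ∉ W
#3 (0, 1, 1, 1): internal (0.00000, 0.41421); octagon support 0.41421 vs apothem 1 → ∈ W
#4 (0, -3, 3, 2): internal (3.53553, -3.70711); octagon support 5.12132 vs apothem 1 → ∉ W
#5 (0, 1, -1, 0): internal (-0.70711, 1.70711); octagon support 1.70711 vs apothem 1 → ∉ W
#6 (0, -1, -1, 0): internal (0.70711, 0.29289); octagon support 0.70711 vs apothem 1 → ∈ W
#7 (0, -1, 0, -1): internal (0.00000, -1.41421); octagon support 1.41421 vs apothem 1 → ∉ W

3, 6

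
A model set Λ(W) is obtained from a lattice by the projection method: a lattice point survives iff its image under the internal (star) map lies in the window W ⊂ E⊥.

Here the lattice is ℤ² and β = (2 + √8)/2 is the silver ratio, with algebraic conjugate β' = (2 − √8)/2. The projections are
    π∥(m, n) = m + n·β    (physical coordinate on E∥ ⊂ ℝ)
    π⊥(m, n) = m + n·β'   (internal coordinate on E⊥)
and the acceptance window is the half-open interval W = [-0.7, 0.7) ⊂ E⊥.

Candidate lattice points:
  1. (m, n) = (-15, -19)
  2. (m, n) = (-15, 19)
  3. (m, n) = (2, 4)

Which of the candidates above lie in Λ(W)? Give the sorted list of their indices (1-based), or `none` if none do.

Compute β' = (2−√8)/2 = -0.41421, so π⊥(m,n) = m -0.41421·n.
[1] lift (-15,-19): star map gives -7.12994; window check -0.7 ≤ -7.12994 < 0.7 is false → out
[2] lift (-15,19): star map gives -22.87006; window check -0.7 ≤ -22.87006 < 0.7 is false → out
[3] lift (2,4): star map gives 0.34315; window check -0.7 ≤ 0.34315 < 0.7 is true → IN Λ

3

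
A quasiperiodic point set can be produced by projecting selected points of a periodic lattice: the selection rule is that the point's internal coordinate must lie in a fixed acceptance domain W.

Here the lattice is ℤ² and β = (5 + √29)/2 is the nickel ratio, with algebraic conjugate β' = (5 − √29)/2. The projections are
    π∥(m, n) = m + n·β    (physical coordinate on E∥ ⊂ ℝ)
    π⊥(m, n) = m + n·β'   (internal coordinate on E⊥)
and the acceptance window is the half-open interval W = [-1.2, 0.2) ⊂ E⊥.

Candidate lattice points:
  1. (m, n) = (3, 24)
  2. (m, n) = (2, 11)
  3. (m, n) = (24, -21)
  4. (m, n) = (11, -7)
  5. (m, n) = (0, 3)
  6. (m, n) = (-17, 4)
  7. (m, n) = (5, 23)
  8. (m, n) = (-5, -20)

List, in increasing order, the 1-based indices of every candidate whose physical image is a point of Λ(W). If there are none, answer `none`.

2, 5, 8

β' = (5−√29)/2 ≈ -0.19258.
#1 (3,24): internal coord 3 + (24)·β' = -1.62198; -1.62198 ∉ [-1.2, 0.2) → out
#2 (2,11): internal coord 2 + (11)·β' = -0.11841; -0.11841 ∈ [-1.2, 0.2) → IN Λ
#3 (24,-21): internal coord 24 + (-21)·β' = +28.04423; +28.04423 ∉ [-1.2, 0.2) → out
#4 (11,-7): internal coord 11 + (-7)·β' = +12.34808; +12.34808 ∉ [-1.2, 0.2) → out
#5 (0,3): internal coord 0 + (3)·β' = -0.57775; -0.57775 ∈ [-1.2, 0.2) → IN Λ
#6 (-17,4): internal coord -17 + (4)·β' = -17.77033; -17.77033 ∉ [-1.2, 0.2) → out
#7 (5,23): internal coord 5 + (23)·β' = +0.57060; +0.57060 ∉ [-1.2, 0.2) → out
#8 (-5,-20): internal coord -5 + (-20)·β' = -1.14835; -1.14835 ∈ [-1.2, 0.2) → IN Λ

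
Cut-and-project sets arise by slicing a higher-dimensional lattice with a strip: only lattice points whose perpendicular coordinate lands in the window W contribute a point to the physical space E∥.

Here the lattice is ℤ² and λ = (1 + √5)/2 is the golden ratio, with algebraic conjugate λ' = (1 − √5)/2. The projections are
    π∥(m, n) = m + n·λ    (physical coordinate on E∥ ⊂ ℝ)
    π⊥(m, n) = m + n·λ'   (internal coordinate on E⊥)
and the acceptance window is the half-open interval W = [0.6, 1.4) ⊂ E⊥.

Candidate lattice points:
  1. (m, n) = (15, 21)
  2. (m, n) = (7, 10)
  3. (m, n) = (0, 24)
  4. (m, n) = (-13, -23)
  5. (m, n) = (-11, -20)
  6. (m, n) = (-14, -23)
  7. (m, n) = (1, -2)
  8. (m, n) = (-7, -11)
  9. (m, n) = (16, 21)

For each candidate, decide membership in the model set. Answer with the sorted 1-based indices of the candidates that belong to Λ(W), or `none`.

Compute λ' = (1−√5)/2 = -0.618034, so π⊥(m,n) = m -0.618034·n.
#1 (15,21): internal coord 15 + (21)·λ' = +2.021286; +2.021286 ∉ [0.6, 1.4) → out
#2 (7,10): internal coord 7 + (10)·λ' = +0.819660; +0.819660 ∈ [0.6, 1.4) → IN Λ
#3 (0,24): internal coord 0 + (24)·λ' = -14.832816; -14.832816 ∉ [0.6, 1.4) → out
#4 (-13,-23): internal coord -13 + (-23)·λ' = +1.214782; +1.214782 ∈ [0.6, 1.4) → IN Λ
#5 (-11,-20): internal coord -11 + (-20)·λ' = +1.360680; +1.360680 ∈ [0.6, 1.4) → IN Λ
#6 (-14,-23): internal coord -14 + (-23)·λ' = +0.214782; +0.214782 ∉ [0.6, 1.4) → out
#7 (1,-2): internal coord 1 + (-2)·λ' = +2.236068; +2.236068 ∉ [0.6, 1.4) → out
#8 (-7,-11): internal coord -7 + (-11)·λ' = -0.201626; -0.201626 ∉ [0.6, 1.4) → out
#9 (16,21): internal coord 16 + (21)·λ' = +3.021286; +3.021286 ∉ [0.6, 1.4) → out

2, 4, 5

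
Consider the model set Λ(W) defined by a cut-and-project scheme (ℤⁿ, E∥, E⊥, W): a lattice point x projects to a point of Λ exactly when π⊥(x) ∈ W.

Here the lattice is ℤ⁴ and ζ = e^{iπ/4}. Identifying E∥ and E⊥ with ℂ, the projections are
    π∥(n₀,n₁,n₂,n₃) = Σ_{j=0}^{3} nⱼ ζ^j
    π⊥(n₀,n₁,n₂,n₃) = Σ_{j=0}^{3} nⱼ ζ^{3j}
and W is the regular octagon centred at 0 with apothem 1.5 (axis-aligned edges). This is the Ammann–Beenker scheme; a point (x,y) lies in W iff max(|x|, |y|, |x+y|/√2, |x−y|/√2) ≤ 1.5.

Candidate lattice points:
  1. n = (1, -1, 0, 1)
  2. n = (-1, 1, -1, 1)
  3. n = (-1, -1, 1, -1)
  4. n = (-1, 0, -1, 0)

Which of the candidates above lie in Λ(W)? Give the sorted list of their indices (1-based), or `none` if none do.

4

Internal map: ζ^{3j} for j=0..3 gives (1,0), (−√2/2,√2/2), (0,−1), (√2/2,√2/2).
candidate 1: n = (1, -1, 0, 1) → π⊥ ≈ (+2.4142, +0.0000); max(|x|,|y|,|x±y|/√2) = 2.4142 > 1.5 ⇒ ∉ W
candidate 2: n = (-1, 1, -1, 1) → π⊥ ≈ (-1.0000, +2.4142); max(|x|,|y|,|x±y|/√2) = 2.4142 > 1.5 ⇒ ∉ W
candidate 3: n = (-1, -1, 1, -1) → π⊥ ≈ (-1.0000, -2.4142); max(|x|,|y|,|x±y|/√2) = 2.4142 > 1.5 ⇒ ∉ W
candidate 4: n = (-1, 0, -1, 0) → π⊥ ≈ (-1.0000, +1.0000); max(|x|,|y|,|x±y|/√2) = 1.4142 ≤ 1.5 ⇒ ∈ W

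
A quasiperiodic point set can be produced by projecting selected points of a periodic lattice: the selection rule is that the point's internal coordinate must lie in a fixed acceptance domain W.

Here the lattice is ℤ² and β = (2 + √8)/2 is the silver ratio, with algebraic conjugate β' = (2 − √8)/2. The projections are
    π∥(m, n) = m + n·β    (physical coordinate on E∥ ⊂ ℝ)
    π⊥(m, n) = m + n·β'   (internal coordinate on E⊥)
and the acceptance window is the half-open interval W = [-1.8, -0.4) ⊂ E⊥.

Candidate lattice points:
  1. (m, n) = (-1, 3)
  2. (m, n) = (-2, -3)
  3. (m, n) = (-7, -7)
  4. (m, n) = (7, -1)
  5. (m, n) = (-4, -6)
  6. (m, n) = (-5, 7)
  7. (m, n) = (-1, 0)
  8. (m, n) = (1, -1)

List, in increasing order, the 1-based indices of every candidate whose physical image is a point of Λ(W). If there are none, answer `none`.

2, 5, 7

β' = (2−√8)/2 ≈ -0.414214.
candidate 1: (m,n)=(-1,3) → π∥ = -1+3·β ≈ 6.242641, π⊥ = -1+3·β' ≈ -2.242641 ∉ [-1.8, -0.4) ⇒ out
candidate 2: (m,n)=(-2,-3) → π∥ = -2-3·β ≈ -9.242641, π⊥ = -2-3·β' ≈ -0.757359 ∈ [-1.8, -0.4) ⇒ IN Λ
candidate 3: (m,n)=(-7,-7) → π∥ = -7-7·β ≈ -23.899495, π⊥ = -7-7·β' ≈ -4.100505 ∉ [-1.8, -0.4) ⇒ out
candidate 4: (m,n)=(7,-1) → π∥ = 7-1·β ≈ 4.585786, π⊥ = 7-1·β' ≈ 7.414214 ∉ [-1.8, -0.4) ⇒ out
candidate 5: (m,n)=(-4,-6) → π∥ = -4-6·β ≈ -18.485281, π⊥ = -4-6·β' ≈ -1.514719 ∈ [-1.8, -0.4) ⇒ IN Λ
candidate 6: (m,n)=(-5,7) → π∥ = -5+7·β ≈ 11.899495, π⊥ = -5+7·β' ≈ -7.899495 ∉ [-1.8, -0.4) ⇒ out
candidate 7: (m,n)=(-1,0) → π∥ = -1+0·β ≈ -1.000000, π⊥ = -1+0·β' ≈ -1.000000 ∈ [-1.8, -0.4) ⇒ IN Λ
candidate 8: (m,n)=(1,-1) → π∥ = 1-1·β ≈ -1.414214, π⊥ = 1-1·β' ≈ 1.414214 ∉ [-1.8, -0.4) ⇒ out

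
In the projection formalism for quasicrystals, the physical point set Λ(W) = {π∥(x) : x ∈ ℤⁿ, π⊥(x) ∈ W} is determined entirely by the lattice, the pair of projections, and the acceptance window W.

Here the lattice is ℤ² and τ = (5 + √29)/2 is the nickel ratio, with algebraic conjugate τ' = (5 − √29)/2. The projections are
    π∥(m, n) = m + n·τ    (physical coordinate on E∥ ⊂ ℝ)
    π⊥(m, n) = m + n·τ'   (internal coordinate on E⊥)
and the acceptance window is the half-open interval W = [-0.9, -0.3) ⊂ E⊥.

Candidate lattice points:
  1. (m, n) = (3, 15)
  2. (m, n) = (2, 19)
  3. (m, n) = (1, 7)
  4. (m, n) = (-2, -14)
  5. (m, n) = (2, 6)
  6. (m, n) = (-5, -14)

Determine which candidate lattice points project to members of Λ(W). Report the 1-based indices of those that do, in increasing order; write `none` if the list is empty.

3

Compute τ' = (5−√29)/2 = -0.19258, so π⊥(m,n) = m -0.19258·n.
[1] lift (3,15): star map gives 0.11126; window check -0.9 ≤ 0.11126 < -0.3 is false → out
[2] lift (2,19): star map gives -1.65907; window check -0.9 ≤ -1.65907 < -0.3 is false → out
[3] lift (1,7): star map gives -0.34808; window check -0.9 ≤ -0.34808 < -0.3 is true → IN Λ
[4] lift (-2,-14): star map gives 0.69615; window check -0.9 ≤ 0.69615 < -0.3 is false → out
[5] lift (2,6): star map gives 0.84451; window check -0.9 ≤ 0.84451 < -0.3 is false → out
[6] lift (-5,-14): star map gives -2.30385; window check -0.9 ≤ -2.30385 < -0.3 is false → out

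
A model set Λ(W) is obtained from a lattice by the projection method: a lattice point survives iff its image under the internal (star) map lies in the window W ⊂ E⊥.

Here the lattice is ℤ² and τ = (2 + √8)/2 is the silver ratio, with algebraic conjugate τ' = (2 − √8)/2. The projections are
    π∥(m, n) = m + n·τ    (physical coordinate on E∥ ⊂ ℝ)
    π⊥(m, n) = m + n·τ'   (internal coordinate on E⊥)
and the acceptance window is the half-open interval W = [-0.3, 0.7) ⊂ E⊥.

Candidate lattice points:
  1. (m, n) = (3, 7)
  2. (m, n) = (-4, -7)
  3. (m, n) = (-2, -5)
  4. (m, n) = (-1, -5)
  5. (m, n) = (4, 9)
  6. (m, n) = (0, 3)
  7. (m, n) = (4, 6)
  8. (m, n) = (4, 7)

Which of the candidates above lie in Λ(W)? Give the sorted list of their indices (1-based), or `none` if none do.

1, 3, 5

Numerically τ ≈ 2.414214 and τ' = −1/τ ≈ -0.414214.
[1] lift (3,7): star map gives 0.100505; window check -0.3 ≤ 0.100505 < 0.7 is true → IN Λ
[2] lift (-4,-7): star map gives -1.100505; window check -0.3 ≤ -1.100505 < 0.7 is false → out
[3] lift (-2,-5): star map gives 0.071068; window check -0.3 ≤ 0.071068 < 0.7 is true → IN Λ
[4] lift (-1,-5): star map gives 1.071068; window check -0.3 ≤ 1.071068 < 0.7 is false → out
[5] lift (4,9): star map gives 0.272078; window check -0.3 ≤ 0.272078 < 0.7 is true → IN Λ
[6] lift (0,3): star map gives -1.242641; window check -0.3 ≤ -1.242641 < 0.7 is false → out
[7] lift (4,6): star map gives 1.514719; window check -0.3 ≤ 1.514719 < 0.7 is false → out
[8] lift (4,7): star map gives 1.100505; window check -0.3 ≤ 1.100505 < 0.7 is false → out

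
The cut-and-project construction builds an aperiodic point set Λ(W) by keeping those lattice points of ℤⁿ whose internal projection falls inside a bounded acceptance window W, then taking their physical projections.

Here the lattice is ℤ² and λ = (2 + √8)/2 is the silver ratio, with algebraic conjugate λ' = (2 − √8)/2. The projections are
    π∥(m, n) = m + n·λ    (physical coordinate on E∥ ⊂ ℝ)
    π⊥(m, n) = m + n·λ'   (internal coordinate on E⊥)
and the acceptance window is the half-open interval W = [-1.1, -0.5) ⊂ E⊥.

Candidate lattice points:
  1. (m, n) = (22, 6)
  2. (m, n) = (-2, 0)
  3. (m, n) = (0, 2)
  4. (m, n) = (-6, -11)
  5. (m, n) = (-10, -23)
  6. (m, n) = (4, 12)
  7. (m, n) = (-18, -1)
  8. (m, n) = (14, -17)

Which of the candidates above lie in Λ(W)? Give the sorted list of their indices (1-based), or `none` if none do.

λ' = (2−√8)/2 ≈ -0.4142.
[1] lift (22,6): star map gives 19.5147; window check -1.1 ≤ 19.5147 < -0.5 is false → out
[2] lift (-2,0): star map gives -2.0000; window check -1.1 ≤ -2.0000 < -0.5 is false → out
[3] lift (0,2): star map gives -0.8284; window check -1.1 ≤ -0.8284 < -0.5 is true → IN Λ
[4] lift (-6,-11): star map gives -1.4437; window check -1.1 ≤ -1.4437 < -0.5 is false → out
[5] lift (-10,-23): star map gives -0.4731; window check -1.1 ≤ -0.4731 < -0.5 is false → out
[6] lift (4,12): star map gives -0.9706; window check -1.1 ≤ -0.9706 < -0.5 is true → IN Λ
[7] lift (-18,-1): star map gives -17.5858; window check -1.1 ≤ -17.5858 < -0.5 is false → out
[8] lift (14,-17): star map gives 21.0416; window check -1.1 ≤ 21.0416 < -0.5 is false → out

3, 6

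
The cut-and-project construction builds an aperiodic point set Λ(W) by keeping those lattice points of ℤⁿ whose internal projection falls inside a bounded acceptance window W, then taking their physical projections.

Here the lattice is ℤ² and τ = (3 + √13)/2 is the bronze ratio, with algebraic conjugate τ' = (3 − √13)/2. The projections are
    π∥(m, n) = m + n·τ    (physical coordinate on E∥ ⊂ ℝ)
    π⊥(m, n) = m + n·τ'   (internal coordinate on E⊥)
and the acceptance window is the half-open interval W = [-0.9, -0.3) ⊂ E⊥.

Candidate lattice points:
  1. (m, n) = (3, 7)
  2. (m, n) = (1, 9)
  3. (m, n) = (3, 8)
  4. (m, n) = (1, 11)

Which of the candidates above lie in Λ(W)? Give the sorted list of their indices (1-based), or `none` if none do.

Numerically τ ≈ 3.30278 and τ' = −1/τ ≈ -0.30278.
[1] lift (3,7): star map gives 0.88057; window check -0.9 ≤ 0.88057 < -0.3 is false → out
[2] lift (1,9): star map gives -1.72498; window check -0.9 ≤ -1.72498 < -0.3 is false → out
[3] lift (3,8): star map gives 0.57779; window check -0.9 ≤ 0.57779 < -0.3 is false → out
[4] lift (1,11): star map gives -2.33053; window check -0.9 ≤ -2.33053 < -0.3 is false → out

none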